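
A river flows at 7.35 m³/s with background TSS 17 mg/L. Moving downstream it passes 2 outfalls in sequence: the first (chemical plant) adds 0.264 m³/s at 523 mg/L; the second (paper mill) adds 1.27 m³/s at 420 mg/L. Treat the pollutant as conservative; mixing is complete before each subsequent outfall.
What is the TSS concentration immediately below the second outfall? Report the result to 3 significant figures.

Below outfall 1: Q → 7.614 m³/s, C = (7.350·17.00 + 0.2640·523.0)/7.614 = 34.54 mg/L.
Below outfall 2: Q → 8.884 m³/s, C = (7.614·34.54 + 1.270·420.0)/8.884 = 89.65 mg/L.

89.6 mg/L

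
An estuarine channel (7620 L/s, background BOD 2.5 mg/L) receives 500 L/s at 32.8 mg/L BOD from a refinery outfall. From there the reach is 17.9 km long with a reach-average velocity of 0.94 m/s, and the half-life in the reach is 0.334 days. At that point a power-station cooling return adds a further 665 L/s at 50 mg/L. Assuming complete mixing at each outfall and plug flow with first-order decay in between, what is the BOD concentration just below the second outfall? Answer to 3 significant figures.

Flow-weighted average: C = (7620·2.500 + 500.0·32.80) / 8120 = 35450/8120 = 4.366 mg/L; combined flow 8120 L/s.
Travel time t = 17.9·1000 / 0.94 = 19040 s = 5.290 h.
Half-life 0.334 d → k = ln 2 / 0.334 = 2.075 d⁻¹.
First-order decay: C = 4.366·exp(−k·t) = 4.366·0.6329 = 2.763 mg/L.
Second outfall: C = (8120·2.763 + 665.0·50.00)/8785 = 6.339 mg/L.

6.34 mg/L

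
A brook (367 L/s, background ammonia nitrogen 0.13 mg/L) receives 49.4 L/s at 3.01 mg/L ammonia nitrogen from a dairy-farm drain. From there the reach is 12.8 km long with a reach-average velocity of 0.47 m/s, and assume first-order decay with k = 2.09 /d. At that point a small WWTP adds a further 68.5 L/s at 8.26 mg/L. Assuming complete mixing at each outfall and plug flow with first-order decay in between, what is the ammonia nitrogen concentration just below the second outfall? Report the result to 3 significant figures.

1.38 mg/L

Mass balance: C = (367.0·0.1300 + 49.40·3.010) / 416.4 = 196.4/416.4 = 0.4717 mg/L; combined flow 416.4 L/s.
Travel time t = 12.8·1000 / 0.47 = 27230 s = 7.565 h.
Applying C = C₀e^(−kt): 0.4717 × 0.5175 = 0.2441 mg/L.
At the second outfall, C = (416.4·0.2441 + 68.50·8.260) / (416.4 + 68.50) = 1.376 mg/L.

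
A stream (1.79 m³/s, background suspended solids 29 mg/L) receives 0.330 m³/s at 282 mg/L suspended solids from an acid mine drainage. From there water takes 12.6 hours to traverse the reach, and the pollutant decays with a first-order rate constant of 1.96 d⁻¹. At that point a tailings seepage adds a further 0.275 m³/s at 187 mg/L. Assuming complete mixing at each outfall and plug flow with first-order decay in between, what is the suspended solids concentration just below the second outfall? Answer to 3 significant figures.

43.1 mg/L

Flow-weighted average: C = (1.790·29.00 + 0.3300·282.0) / 2.120 = 145.0/2.120 = 68.38 mg/L; combined flow 2.120 m³/s.
Applying C = C₀e^(−kt): 68.38 × 0.3574 = 24.44 mg/L.
Second outfall: C = (2.120·24.44 + 0.2750·187.0)/2.395 = 43.10 mg/L.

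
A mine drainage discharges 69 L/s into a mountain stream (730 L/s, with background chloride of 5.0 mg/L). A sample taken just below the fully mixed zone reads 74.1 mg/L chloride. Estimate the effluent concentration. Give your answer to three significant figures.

805 mg/L

Mass balance: 730.0·5.000 + 69.00·Cₑ = 799.0·74.10
→ Cₑ = (799.0·74.10 − 730.0·5.000) / 69.00 = 805.2 mg/L.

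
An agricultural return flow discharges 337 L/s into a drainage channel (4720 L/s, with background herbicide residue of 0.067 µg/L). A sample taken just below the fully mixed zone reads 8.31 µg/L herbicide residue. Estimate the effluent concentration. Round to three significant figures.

124 µg/L

Mass balance: 4720·0.06700 + 337.0·Cₑ = 5057·8.310
→ Cₑ = (5057·8.310 − 4720·0.06700) / 337.0 = 123.8 µg/L.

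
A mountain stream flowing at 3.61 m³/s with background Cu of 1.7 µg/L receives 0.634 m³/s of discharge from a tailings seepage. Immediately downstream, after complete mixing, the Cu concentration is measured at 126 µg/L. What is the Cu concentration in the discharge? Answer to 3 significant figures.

Mass balance: 3.610·1.700 + 0.6340·Cₑ = 4.244·126.0
→ Cₑ = (4.244·126.0 − 3.610·1.700) / 0.6340 = 833.8 µg/L.

834 µg/L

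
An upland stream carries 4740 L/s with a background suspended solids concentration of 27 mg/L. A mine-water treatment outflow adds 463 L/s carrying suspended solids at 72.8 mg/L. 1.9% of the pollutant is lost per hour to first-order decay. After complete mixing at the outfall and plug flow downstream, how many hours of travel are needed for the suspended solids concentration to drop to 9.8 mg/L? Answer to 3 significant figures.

Mixed concentration C = ΣQC/ΣQ = (4740·27.00 + 463.0·72.80) / 5203 = 161700/5203 = 31.08 mg/L.
1.9%/h lost → k = −ln(1 − 0.019) = 0.01918 h⁻¹.
31.08·exp(−k·t) = 9.8 → t = ln(31.08/9.8)/k = 216600 s = 60.16 h.

60.2 h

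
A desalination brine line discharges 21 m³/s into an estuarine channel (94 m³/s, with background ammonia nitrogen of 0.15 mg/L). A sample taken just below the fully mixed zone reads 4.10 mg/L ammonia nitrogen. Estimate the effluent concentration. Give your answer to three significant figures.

21.8 mg/L

Mass balance: 94.00·0.1500 + 21.00·Cₑ = 115.0·4.100
→ Cₑ = (115.0·4.100 − 94.00·0.1500) / 21.00 = 21.78 mg/L.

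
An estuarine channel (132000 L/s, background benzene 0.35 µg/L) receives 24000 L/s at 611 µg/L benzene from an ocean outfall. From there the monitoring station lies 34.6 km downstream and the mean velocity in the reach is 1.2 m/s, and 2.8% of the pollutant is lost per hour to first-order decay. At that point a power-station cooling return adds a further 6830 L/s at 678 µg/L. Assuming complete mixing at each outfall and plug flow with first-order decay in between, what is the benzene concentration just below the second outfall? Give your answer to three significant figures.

100 µg/L

Mass balance: C = (132000·0.3500 + 24000·611.0) / 156000 = 14710000/156000 = 94.30 µg/L; combined flow 156000 L/s.
Travel time t = 34.6·1000 / 1.2 = 28830 s = 8.009 h.
2.8%/h lost → k = −ln(1 − 0.028) = 0.02840 h⁻¹.
Applying C = C₀e^(−kt): 94.30 × 0.7966 = 75.11 µg/L.
Second outfall: C = (156000·75.11 + 6830·678.0)/162800 = 100.4 µg/L.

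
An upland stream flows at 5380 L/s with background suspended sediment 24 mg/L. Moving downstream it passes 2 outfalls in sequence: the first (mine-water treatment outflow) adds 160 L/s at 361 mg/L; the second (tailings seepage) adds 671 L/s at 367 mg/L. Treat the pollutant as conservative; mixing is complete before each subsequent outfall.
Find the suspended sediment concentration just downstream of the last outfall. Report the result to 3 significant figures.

69.7 mg/L

Outfall 1: combined Q = 5540 L/s; C = (5380·24.00 + 160.0·361.0)/5540 = 33.73 mg/L.
Outfall 2: combined Q = 6211 L/s; C = (5540·33.73 + 671.0·367.0)/6211 = 69.74 mg/L.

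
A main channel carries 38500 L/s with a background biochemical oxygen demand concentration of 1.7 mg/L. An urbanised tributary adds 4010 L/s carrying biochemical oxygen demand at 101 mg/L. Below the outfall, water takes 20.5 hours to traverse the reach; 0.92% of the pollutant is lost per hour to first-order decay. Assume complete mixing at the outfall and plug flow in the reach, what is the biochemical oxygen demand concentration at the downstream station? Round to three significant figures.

Mass balance: C = (38500·1.700 + 4010·101.0) / 42510 = 470500/42510 = 11.07 mg/L.
0.92%/h lost → k = −ln(1 − 0.0092) = 0.009243 h⁻¹.
First-order decay: C = 11.07·exp(−k·t) = 11.07·0.8274 = 9.157 mg/L.

9.16 mg/L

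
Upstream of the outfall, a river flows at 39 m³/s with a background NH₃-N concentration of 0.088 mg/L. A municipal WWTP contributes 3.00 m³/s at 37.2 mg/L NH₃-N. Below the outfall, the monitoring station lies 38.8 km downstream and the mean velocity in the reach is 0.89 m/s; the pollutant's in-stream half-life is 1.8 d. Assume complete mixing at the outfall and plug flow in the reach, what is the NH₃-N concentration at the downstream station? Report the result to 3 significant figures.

Mass balance: C = (39.00·0.08800 + 3.000·37.20) / 42.00 = 115.0/42.00 = 2.739 mg/L.
Travel time t = 38.8·1000 / 0.89 = 43600 s = 12.11 h.
Half-life 1.8 d → k = ln 2 / 1.8 = 0.3851 d⁻¹.
After decay, C = 2.739 × e^(−kt) = 2.739 × 0.8234 = 2.255 mg/L.

2.26 mg/L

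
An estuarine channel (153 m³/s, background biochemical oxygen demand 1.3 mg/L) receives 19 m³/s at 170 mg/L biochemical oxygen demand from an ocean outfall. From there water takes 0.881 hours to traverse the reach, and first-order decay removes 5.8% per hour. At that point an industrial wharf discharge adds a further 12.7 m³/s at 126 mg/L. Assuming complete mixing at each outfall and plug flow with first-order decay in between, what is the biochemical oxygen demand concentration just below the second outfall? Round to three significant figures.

26.3 mg/L

Mass balance: C = (153.0·1.300 + 19.00·170.0) / 172.0 = 3429/172.0 = 19.94 mg/L; combined flow 172.0 m³/s.
5.8%/h lost → k = −ln(1 − 0.058) = 0.05975 h⁻¹.
After decay, C = 19.94 × e^(−kt) = 19.94 × 0.9487 = 18.91 mg/L.
At the second outfall, C = (172.0·18.91 + 12.70·126.0) / (172.0 + 12.70) = 26.28 mg/L.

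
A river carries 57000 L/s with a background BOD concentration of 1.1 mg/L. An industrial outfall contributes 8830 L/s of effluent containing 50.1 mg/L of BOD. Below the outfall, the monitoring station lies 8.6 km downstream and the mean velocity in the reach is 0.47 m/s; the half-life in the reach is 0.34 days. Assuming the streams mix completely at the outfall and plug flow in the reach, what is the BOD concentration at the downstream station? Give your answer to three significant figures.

Conservation of mass: C = (57000·1.100 + 8830·50.10) / 65830 = 505100/65830 = 7.673 mg/L.
Travel time t = 8.6·1000 / 0.47 = 18300 s = 5.083 h.
Half-life 0.34 d → k = ln 2 / 0.34 = 2.039 d⁻¹.
Decay over the reach: 7.673·exp(−kt) = 7.673·0.6494 = 4.982 mg/L.

4.98 mg/L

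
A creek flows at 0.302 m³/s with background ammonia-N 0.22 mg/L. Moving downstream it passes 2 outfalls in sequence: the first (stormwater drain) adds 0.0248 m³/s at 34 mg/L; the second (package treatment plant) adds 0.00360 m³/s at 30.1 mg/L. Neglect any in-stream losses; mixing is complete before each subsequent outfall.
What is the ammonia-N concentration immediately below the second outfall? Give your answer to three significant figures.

Outfall 1: combined Q = 0.3268 m³/s; C = (0.3020·0.2200 + 0.02480·34.00)/0.3268 = 2.783 mg/L.
Outfall 2: combined Q = 0.3304 m³/s; C = (0.3268·2.783 + 0.003600·30.10)/0.3304 = 3.081 mg/L.

3.08 mg/L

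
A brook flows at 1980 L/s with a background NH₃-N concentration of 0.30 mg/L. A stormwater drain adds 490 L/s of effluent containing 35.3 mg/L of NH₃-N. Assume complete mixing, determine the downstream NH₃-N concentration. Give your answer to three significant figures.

7.24 mg/L

Conservation of mass: C = (1980·0.3000 + 490.0·35.30) / 2470 = 17890/2470 = 7.243 mg/L.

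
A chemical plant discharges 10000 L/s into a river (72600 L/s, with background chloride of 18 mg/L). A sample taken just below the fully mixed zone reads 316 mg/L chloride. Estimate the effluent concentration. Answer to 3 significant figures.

2480 mg/L

Mass balance: 72600·18.00 + 10000·Cₑ = 82600·316.0
→ Cₑ = (82600·316.0 − 72600·18.00) / 10000 = 2479 mg/L.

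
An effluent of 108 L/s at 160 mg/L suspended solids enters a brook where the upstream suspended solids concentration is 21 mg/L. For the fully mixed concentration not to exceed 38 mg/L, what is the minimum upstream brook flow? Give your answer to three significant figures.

Set C_mix = 38: (Q·21.00 + 108.0·160.0) / (Q + 108.0) = 38
→ Q = 108.0·(160.0 − 38)/(38 − 21.00) = 775.1 L/s.

775 L/s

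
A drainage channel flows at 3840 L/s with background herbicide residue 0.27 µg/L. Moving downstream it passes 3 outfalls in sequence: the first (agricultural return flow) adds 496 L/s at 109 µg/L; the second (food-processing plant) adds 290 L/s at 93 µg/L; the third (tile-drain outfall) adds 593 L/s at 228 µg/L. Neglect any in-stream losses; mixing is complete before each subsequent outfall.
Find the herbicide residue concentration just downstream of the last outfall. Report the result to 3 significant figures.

41.6 µg/L

After outfall 1: Q = 3840 + 496.0 = 4336 L/s; C = (3840·0.2700 + 496.0·109.0)/4336 = 12.71 µg/L.
After outfall 2: Q = 4336 + 290.0 = 4626 L/s; C = (4336·12.71 + 290.0·93.00)/4626 = 17.74 µg/L.
After outfall 3: Q = 4626 + 593.0 = 5219 L/s; C = (4626·17.74 + 593.0·228.0)/5219 = 41.63 µg/L.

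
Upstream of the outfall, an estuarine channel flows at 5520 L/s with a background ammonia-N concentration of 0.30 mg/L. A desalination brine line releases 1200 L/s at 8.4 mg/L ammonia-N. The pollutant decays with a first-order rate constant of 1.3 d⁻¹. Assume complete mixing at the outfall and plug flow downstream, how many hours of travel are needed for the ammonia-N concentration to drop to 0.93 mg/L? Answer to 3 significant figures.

11.6 h

After mixing, C = (5520·0.3000 + 1200·8.400) / 6720 = 11740/6720 = 1.746 mg/L.
1.746·exp(−k·t) = 0.93 → t = ln(1.746/0.93)/k = 41880 s = 11.63 h.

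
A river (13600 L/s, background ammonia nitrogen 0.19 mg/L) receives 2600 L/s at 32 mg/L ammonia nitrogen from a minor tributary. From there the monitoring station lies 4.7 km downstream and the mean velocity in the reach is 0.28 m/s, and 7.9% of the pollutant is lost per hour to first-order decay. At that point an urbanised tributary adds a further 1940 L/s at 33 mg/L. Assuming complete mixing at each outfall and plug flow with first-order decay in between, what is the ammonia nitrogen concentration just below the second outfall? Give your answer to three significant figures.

6.75 mg/L

Mixed concentration C = ΣQC/ΣQ = (13600·0.1900 + 2600·32.00) / 16200 = 85780/16200 = 5.295 mg/L; combined flow 16200 L/s.
Travel time t = 4.7·1000 / 0.28 = 16790 s = 4.663 h.
7.9%/h lost → k = −ln(1 − 0.079) = 0.08230 h⁻¹.
First-order decay: C = 5.295·exp(−k·t) = 5.295·0.6813 = 3.608 mg/L.
At the second outfall, C = (16200·3.608 + 1940·33.00) / (16200 + 1940) = 6.751 mg/L.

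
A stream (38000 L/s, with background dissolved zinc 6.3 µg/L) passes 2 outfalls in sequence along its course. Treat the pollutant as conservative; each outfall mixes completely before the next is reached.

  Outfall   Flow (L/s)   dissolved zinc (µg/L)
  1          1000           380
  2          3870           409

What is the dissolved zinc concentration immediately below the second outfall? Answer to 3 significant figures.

51.4 µg/L

Outfall 1: combined Q = 39000 L/s; C = (38000·6.300 + 1000·380.0)/39000 = 15.88 µg/L.
Outfall 2: combined Q = 42870 L/s; C = (39000·15.88 + 3870·409.0)/42870 = 51.37 µg/L.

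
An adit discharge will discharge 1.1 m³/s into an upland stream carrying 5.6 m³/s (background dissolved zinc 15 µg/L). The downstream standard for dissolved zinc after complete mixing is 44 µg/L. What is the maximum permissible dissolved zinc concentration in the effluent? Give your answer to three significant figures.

192 µg/L

At the limit, (Qr·Cr + Qe·Cₑ)/(Qr + Qe) = 44:
Cₑ = (6.700·44 − 5.600·15.00) / 1.100 = 191.6 µg/L.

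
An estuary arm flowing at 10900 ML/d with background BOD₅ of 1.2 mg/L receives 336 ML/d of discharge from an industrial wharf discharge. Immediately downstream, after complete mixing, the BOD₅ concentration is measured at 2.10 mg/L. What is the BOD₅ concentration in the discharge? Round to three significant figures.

31.3 mg/L

Mass balance: 10900·1.200 + 336.0·Cₑ = 11240·2.100
→ Cₑ = (11240·2.100 − 10900·1.200) / 336.0 = 31.30 mg/L.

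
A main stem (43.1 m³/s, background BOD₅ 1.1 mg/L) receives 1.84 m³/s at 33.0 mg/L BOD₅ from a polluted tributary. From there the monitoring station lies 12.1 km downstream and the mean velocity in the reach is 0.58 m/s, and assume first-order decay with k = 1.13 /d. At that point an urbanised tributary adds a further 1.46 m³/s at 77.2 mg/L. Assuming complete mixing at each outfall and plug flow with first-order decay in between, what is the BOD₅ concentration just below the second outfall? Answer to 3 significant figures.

Flow-weighted average: C = (43.10·1.100 + 1.840·33.00) / 44.94 = 108.1/44.94 = 2.406 mg/L; combined flow 44.94 m³/s.
Travel time t = 12.1·1000 / 0.58 = 20860 s = 5.795 h.
First-order decay: C = 2.406·exp(−k·t) = 2.406·0.7612 = 1.832 mg/L.
Second outfall: C = (44.94·1.832 + 1.460·77.20)/46.40 = 4.203 mg/L.

4.20 mg/L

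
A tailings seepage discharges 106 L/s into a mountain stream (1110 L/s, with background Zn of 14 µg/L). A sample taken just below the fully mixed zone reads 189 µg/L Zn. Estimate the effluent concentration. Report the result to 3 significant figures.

2020 µg/L

Mass balance: 1110·14.00 + 106.0·Cₑ = 1216·189.0
→ Cₑ = (1216·189.0 − 1110·14.00) / 106.0 = 2022 µg/L.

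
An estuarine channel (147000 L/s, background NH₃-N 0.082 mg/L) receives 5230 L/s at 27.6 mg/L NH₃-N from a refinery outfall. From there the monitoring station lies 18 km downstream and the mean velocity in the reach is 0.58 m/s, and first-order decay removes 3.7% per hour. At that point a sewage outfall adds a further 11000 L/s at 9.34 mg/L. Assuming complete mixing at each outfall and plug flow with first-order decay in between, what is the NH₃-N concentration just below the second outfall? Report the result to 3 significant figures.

Mass balance: C = (147000·0.08200 + 5230·27.60) / 152200 = 156400/152200 = 1.027 mg/L; combined flow 152200 L/s.
Travel time t = 18·1000 / 0.58 = 31030 s = 8.621 h.
3.7%/h lost → k = −ln(1 − 0.037) = 0.03770 h⁻¹.
After decay, C = 1.027 × e^(−kt) = 1.027 × 0.7225 = 0.7423 mg/L.
Second outfall: C = (152200·0.7423 + 11000·9.340)/163200 = 1.322 mg/L.

1.32 mg/L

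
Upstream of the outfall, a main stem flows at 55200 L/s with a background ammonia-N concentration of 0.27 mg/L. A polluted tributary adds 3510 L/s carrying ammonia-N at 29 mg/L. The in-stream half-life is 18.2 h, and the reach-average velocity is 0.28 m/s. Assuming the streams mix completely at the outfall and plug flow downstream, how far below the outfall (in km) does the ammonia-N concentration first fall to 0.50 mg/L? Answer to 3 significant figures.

After mixing, C = (55200·0.2700 + 3510·29.00) / 58710 = 116700/58710 = 1.988 mg/L.
Half-life 18.2 h → k = ln 2 / 18.2 = 0.03809 h⁻¹ = 0.9140 d⁻¹.
Set 1.988·exp(−k·t) = 0.50 → t = ln(1.988/0.50)/k = 130500 s = 36.24 h.
Distance = v·t = 0.28·130500 = 36530 m = 36.53 km.

36.5 km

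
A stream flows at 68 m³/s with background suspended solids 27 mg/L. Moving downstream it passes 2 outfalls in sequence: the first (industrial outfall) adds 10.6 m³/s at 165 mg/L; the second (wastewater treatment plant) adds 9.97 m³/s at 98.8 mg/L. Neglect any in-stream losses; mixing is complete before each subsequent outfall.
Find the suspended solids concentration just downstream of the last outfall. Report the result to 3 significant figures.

After outfall 1: Q = 68.00 + 10.60 = 78.60 m³/s; C = (68.00·27.00 + 10.60·165.0)/78.60 = 45.61 mg/L.
After outfall 2: Q = 78.60 + 9.970 = 88.57 m³/s; C = (78.60·45.61 + 9.970·98.80)/88.57 = 51.60 mg/L.

51.6 mg/L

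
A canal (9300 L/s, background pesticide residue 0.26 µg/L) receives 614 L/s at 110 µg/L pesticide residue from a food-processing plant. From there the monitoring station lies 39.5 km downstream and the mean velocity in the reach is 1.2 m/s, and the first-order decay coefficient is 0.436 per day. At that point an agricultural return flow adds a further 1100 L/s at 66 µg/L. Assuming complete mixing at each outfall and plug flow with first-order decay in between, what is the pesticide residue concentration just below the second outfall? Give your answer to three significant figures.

Mixed concentration C = ΣQC/ΣQ = (9300·0.2600 + 614.0·110.0) / 9914 = 69960/9914 = 7.056 µg/L; combined flow 9914 L/s.
Travel time t = 39.5·1000 / 1.2 = 32920 s = 9.144 h.
Decay over the reach: 7.056·exp(−kt) = 7.056·0.8470 = 5.977 µg/L.
Second outfall: C = (9914·5.977 + 1100·66.00)/11010 = 11.97 µg/L.

12.0 µg/L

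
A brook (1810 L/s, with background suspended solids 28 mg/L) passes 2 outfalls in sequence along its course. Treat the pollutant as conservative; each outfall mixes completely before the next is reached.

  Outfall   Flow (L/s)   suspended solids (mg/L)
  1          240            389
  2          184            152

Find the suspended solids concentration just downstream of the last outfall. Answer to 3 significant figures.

77.0 mg/L

After outfall 1: Q = 1810 + 240.0 = 2050 L/s; C = (1810·28.00 + 240.0·389.0)/2050 = 70.26 mg/L.
After outfall 2: Q = 2050 + 184.0 = 2234 L/s; C = (2050·70.26 + 184.0·152.0)/2234 = 77.00 mg/L.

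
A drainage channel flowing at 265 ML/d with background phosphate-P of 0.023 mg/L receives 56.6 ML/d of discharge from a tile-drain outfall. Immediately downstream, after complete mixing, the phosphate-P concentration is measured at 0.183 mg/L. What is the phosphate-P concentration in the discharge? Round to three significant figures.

Mass balance: 265.0·0.02300 + 56.60·Cₑ = 321.6·0.1830
→ Cₑ = (321.6·0.1830 − 265.0·0.02300) / 56.60 = 0.9321 mg/L.

0.932 mg/L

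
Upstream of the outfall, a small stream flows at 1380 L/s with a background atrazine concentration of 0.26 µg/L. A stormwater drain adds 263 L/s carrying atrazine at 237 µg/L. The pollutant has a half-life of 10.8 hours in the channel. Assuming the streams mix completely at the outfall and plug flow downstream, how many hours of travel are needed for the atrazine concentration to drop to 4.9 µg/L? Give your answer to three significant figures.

Conservation of mass: C = (1380·0.2600 + 263.0·237.0) / 1643 = 62690/1643 = 38.16 µg/L.
Half-life 10.8 h → k = ln 2 / 10.8 = 0.06418 h⁻¹ = 1.540 d⁻¹.
38.16·exp(−k·t) = 4.9 → t = ln(38.16/4.9)/k = 115100 s = 31.98 h.

32.0 h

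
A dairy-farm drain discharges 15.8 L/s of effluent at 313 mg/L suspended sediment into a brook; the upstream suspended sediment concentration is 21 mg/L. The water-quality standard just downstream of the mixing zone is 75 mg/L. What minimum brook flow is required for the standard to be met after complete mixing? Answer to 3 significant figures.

69.6 L/s

Set C_mix = 75: (Q·21.00 + 15.80·313.0) / (Q + 15.80) = 75
→ Q = 15.80·(313.0 − 75)/(75 − 21.00) = 69.64 L/s.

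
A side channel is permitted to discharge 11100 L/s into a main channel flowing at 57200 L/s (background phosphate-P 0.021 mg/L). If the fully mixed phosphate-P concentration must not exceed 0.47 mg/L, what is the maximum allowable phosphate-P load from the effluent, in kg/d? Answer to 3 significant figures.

2670 kg/d

Mass balance at the limit: 57200·0.02100 + 11100·Cₑ = 68300·0.47 → Cₑ = 2.784 mg/L.
11100 L/s = 11.10 m³/s. Load = 11.10 m³/s × 2.784 g/m³ × 86 400 s/d = 2670 kg/d.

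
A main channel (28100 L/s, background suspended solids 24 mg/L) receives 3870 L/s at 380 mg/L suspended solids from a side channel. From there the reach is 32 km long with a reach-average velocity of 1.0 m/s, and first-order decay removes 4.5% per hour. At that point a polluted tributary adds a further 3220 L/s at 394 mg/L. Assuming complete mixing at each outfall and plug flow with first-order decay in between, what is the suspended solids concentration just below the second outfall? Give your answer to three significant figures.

Mixed concentration C = ΣQC/ΣQ = (28100·24.00 + 3870·380.0) / 31970 = 2145000/31970 = 67.09 mg/L; combined flow 31970 L/s.
Travel time t = 32·1000 / 1.0 = 32000 s = 8.889 h.
4.5%/h lost → k = −ln(1 − 0.045) = 0.04604 h⁻¹.
After decay, C = 67.09 × e^(−kt) = 67.09 × 0.6641 = 44.56 mg/L.
At the second outfall, C = (31970·44.56 + 3220·394.0) / (31970 + 3220) = 76.53 mg/L.

76.5 mg/L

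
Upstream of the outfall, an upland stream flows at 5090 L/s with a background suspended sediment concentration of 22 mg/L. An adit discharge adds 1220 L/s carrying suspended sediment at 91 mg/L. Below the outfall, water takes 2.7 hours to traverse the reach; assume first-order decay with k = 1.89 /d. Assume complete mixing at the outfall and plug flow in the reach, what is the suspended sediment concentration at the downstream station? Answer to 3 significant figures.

28.6 mg/L

Mass balance: C = (5090·22.00 + 1220·91.00) / 6310 = 223000/6310 = 35.34 mg/L.
Decay over the reach: 35.34·exp(−kt) = 35.34·0.8085 = 28.57 mg/L.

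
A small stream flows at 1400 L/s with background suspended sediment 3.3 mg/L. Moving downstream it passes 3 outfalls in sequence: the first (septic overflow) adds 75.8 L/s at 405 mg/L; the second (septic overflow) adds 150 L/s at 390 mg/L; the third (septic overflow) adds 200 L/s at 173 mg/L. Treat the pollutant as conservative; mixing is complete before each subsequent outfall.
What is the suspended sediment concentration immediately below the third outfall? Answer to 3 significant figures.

After outfall 1: Q = 1400 + 75.80 = 1476 L/s; C = (1400·3.300 + 75.80·405.0)/1476 = 23.93 mg/L.
After outfall 2: Q = 1476 + 150.0 = 1626 L/s; C = (1476·23.93 + 150.0·390.0)/1626 = 57.71 mg/L.
After outfall 3: Q = 1626 + 200.0 = 1826 L/s; C = (1626·57.71 + 200.0·173.0)/1826 = 70.34 mg/L.

70.3 mg/L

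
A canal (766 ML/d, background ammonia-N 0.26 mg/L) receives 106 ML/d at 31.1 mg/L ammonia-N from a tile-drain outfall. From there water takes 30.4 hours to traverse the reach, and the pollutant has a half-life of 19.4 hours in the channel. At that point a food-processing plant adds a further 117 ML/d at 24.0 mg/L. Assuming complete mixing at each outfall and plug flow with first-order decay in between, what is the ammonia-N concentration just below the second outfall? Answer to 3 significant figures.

4.03 mg/L

Mixed concentration C = ΣQC/ΣQ = (766.0·0.2600 + 106.0·31.10) / 872.0 = 3496/872.0 = 4.009 mg/L; combined flow 872.0 ML/d.
Half-life 19.4 h → k = ln 2 / 19.4 = 0.03573 h⁻¹ = 0.8575 d⁻¹.
After decay, C = 4.009 × e^(−kt) = 4.009 × 0.3375 = 1.353 mg/L.
At the second outfall, C = (872.0·1.353 + 117.0·24.00) / (872.0 + 117.0) = 4.032 mg/L.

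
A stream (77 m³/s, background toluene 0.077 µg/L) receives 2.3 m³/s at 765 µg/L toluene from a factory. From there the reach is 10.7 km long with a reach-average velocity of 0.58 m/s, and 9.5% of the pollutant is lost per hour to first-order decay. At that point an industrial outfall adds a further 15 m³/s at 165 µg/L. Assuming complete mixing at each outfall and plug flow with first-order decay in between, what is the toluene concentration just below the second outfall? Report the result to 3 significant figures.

37.5 µg/L

Conservation of mass: C = (77.00·0.07700 + 2.300·765.0) / 79.30 = 1765/79.30 = 22.26 µg/L; combined flow 79.30 m³/s.
Travel time t = 10.7·1000 / 0.58 = 18450 s = 5.125 h.
9.5%/h lost → k = −ln(1 − 0.095) = 0.09982 h⁻¹.
After decay, C = 22.26 × e^(−kt) = 22.26 × 0.5996 = 13.35 µg/L.
At the second outfall, C = (79.30·13.35 + 15.00·165.0) / (79.30 + 15.00) = 37.47 µg/L.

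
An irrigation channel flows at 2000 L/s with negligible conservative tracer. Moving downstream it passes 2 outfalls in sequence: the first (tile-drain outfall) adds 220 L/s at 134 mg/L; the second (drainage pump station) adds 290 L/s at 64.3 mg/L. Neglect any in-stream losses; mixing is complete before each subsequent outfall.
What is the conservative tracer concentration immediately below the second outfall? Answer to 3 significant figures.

19.2 mg/L

Below outfall 1: Q → 2220 L/s, C = (2000·0 + 220.0·134.0)/2220 = 13.28 mg/L.
Below outfall 2: Q → 2510 L/s, C = (2220·13.28 + 290.0·64.30)/2510 = 19.17 mg/L.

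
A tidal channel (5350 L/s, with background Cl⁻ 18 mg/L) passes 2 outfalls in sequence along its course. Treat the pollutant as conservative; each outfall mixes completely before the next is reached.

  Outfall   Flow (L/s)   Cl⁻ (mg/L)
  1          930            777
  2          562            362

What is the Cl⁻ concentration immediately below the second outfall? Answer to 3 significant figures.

Outfall 1: combined Q = 6280 L/s; C = (5350·18.00 + 930.0·777.0)/6280 = 130.4 mg/L.
Outfall 2: combined Q = 6842 L/s; C = (6280·130.4 + 562.0·362.0)/6842 = 149.4 mg/L.

149 mg/L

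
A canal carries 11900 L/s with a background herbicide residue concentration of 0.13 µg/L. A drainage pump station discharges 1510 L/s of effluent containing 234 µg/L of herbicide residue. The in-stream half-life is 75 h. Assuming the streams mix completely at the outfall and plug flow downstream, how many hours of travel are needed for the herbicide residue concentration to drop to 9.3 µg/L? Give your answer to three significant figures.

Flow-weighted average: C = (11900·0.1300 + 1510·234.0) / 13410 = 354900/13410 = 26.46 µg/L.
Half-life 75 h → k = ln 2 / 75 = 0.009242 h⁻¹ = 0.2218 d⁻¹.
26.46·exp(−k·t) = 9.3 → t = ln(26.46/9.3)/k = 407400 s = 113.2 h.

113 h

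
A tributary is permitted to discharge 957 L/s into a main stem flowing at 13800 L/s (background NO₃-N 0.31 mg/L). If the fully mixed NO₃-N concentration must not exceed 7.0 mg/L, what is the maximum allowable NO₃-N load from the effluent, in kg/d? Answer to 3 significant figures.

8560 kg/d

Mass balance at the limit: 13800·0.3100 + 957.0·Cₑ = 14760·7.0 → Cₑ = 103.5 mg/L.
957.0 L/s = 0.9570 m³/s. Load = 0.9570 m³/s × 103.5 g/m³ × 86 400 s/d = 8555 kg/d.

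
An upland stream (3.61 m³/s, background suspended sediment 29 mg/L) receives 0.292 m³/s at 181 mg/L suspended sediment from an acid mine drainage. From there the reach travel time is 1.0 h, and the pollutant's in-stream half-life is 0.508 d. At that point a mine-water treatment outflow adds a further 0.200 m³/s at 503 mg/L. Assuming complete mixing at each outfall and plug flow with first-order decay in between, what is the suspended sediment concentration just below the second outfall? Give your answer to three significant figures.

Flow-weighted average: C = (3.610·29.00 + 0.2920·181.0) / 3.902 = 157.5/3.902 = 40.37 mg/L; combined flow 3.902 m³/s.
Half-life 0.508 d → k = ln 2 / 0.508 = 1.364 d⁻¹.
Decay over the reach: 40.37·exp(−kt) = 40.37·0.9447 = 38.14 mg/L.
At the second outfall, C = (3.902·38.14 + 0.2000·503.0) / (3.902 + 0.2000) = 60.81 mg/L.

60.8 mg/L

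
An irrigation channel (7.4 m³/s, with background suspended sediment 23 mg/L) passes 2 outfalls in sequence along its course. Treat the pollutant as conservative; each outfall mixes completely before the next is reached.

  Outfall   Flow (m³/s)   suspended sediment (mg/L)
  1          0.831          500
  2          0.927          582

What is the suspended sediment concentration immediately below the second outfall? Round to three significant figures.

123 mg/L

After outfall 1: Q = 7.400 + 0.8310 = 8.231 m³/s; C = (7.400·23.00 + 0.8310·500.0)/8.231 = 71.16 mg/L.
After outfall 2: Q = 8.231 + 0.9270 = 9.158 m³/s; C = (8.231·71.16 + 0.9270·582.0)/9.158 = 122.9 mg/L.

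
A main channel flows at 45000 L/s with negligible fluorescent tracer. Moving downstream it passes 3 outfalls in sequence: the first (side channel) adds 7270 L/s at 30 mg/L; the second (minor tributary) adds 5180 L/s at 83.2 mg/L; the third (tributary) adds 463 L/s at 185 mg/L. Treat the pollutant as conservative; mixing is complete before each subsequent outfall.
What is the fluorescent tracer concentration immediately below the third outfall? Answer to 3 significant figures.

12.7 mg/L

After outfall 1: Q = 45000 + 7270 = 52270 L/s; C = (45000·0 + 7270·30.00)/52270 = 4.173 mg/L.
After outfall 2: Q = 52270 + 5180 = 57450 L/s; C = (52270·4.173 + 5180·83.20)/57450 = 11.30 mg/L.
After outfall 3: Q = 57450 + 463.0 = 57910 L/s; C = (57450·11.30 + 463.0·185.0)/57910 = 12.69 mg/L.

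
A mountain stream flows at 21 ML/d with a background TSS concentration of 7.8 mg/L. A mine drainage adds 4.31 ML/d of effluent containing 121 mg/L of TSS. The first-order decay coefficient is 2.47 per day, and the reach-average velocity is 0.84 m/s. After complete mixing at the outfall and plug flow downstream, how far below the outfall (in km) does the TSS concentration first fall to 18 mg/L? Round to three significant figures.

12.0 km

Mixed concentration C = ΣQC/ΣQ = (21.00·7.800 + 4.310·121.0) / 25.31 = 685.3/25.31 = 27.08 mg/L.
Set 27.08·exp(−k·t) = 18 → t = ln(27.08/18)/k = 14280 s = 3.967 h.
Distance = v·t = 0.84·14280 = 12000 m = 12.00 km.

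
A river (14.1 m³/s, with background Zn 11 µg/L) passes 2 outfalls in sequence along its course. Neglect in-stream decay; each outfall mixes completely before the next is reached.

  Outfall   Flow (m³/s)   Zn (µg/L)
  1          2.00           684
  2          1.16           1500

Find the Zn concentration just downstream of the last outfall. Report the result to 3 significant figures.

Below outfall 1: Q → 16.10 m³/s, C = (14.10·11.00 + 2.000·684.0)/16.10 = 94.60 µg/L.
Below outfall 2: Q → 17.26 m³/s, C = (16.10·94.60 + 1.160·1500)/17.26 = 189.1 µg/L.

189 µg/L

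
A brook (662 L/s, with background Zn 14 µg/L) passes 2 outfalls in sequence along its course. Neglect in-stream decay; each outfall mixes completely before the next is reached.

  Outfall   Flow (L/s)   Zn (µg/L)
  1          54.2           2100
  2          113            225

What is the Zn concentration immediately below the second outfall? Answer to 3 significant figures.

Outfall 1: combined Q = 716.2 L/s; C = (662.0·14.00 + 54.20·2100)/716.2 = 171.9 µg/L.
Outfall 2: combined Q = 829.2 L/s; C = (716.2·171.9 + 113.0·225.0)/829.2 = 179.1 µg/L.

179 µg/L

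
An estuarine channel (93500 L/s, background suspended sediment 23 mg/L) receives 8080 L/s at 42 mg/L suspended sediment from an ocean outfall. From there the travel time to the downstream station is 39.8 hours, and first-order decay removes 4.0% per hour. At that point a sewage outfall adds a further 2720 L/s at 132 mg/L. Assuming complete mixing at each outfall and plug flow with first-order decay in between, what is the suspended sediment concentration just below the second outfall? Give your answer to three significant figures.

Mass balance: C = (93500·23.00 + 8080·42.00) / 101600 = 2490000/101600 = 24.51 mg/L; combined flow 101600 L/s.
4.0%/h lost → k = −ln(1 − 0.04) = 0.04082 h⁻¹.
Decay over the reach: 24.51·exp(−kt) = 24.51·0.1970 = 4.828 mg/L.
Second outfall: C = (101600·4.828 + 2720·132.0)/104300 = 8.144 mg/L.

8.14 mg/L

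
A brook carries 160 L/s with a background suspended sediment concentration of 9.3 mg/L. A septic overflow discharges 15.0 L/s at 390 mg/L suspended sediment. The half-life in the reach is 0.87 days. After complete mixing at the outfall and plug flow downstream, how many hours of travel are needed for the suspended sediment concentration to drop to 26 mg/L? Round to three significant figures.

14.4 h

Conservation of mass: C = (160.0·9.300 + 15.00·390.0) / 175.0 = 7338/175.0 = 41.93 mg/L.
Half-life 0.87 d → k = ln 2 / 0.87 = 0.7967 d⁻¹.
41.93·exp(−k·t) = 26 → t = ln(41.93/26)/k = 51830 s = 14.40 h.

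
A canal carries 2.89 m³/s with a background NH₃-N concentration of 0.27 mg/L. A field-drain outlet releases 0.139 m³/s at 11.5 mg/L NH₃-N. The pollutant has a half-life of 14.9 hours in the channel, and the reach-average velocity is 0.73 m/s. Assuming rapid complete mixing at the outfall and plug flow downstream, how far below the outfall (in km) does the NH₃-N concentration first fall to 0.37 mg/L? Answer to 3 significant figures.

Mass balance: C = (2.890·0.2700 + 0.1390·11.50) / 3.029 = 2.379/3.029 = 0.7853 mg/L.
Half-life 14.9 h → k = ln 2 / 14.9 = 0.04652 h⁻¹ = 1.116 d⁻¹.
Set 0.7853·exp(−k·t) = 0.37 → t = ln(0.7853/0.37)/k = 58240 s = 16.18 h.
Distance = v·t = 0.73·58240 = 42520 m = 42.52 km.

42.5 km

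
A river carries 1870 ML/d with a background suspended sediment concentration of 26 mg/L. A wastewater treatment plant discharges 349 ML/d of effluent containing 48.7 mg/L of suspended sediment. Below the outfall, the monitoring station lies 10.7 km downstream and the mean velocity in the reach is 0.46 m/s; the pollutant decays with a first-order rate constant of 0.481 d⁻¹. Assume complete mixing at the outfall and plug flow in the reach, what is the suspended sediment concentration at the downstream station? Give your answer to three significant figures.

26.0 mg/L

Mass balance: C = (1870·26.00 + 349.0·48.70) / 2219 = 65620/2219 = 29.57 mg/L.
Travel time t = 10.7·1000 / 0.46 = 23260 s = 6.461 h.
Decay over the reach: 29.57·exp(−kt) = 29.57·0.8785 = 25.98 mg/L.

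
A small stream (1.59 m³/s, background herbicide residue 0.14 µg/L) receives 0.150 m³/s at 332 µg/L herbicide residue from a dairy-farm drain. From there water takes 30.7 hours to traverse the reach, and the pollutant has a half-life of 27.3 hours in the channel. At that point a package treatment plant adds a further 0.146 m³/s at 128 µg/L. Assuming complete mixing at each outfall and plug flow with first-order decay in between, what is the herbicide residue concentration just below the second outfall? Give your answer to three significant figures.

22.1 µg/L

Mass balance: C = (1.590·0.1400 + 0.1500·332.0) / 1.740 = 50.02/1.740 = 28.75 µg/L; combined flow 1.740 m³/s.
Half-life 27.3 h → k = ln 2 / 27.3 = 0.02539 h⁻¹ = 0.6094 d⁻¹.
First-order decay: C = 28.75·exp(−k·t) = 28.75·0.4586 = 13.19 µg/L.
Second outfall: C = (1.740·13.19 + 0.1460·128.0)/1.886 = 22.07 µg/L.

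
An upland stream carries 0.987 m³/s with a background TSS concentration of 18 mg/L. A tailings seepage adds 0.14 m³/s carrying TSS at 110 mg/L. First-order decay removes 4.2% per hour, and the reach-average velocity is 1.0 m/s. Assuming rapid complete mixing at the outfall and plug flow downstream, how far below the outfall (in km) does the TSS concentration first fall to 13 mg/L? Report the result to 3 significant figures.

68.5 km

Mixed concentration C = ΣQC/ΣQ = (0.9870·18.00 + 0.1400·110.0) / 1.127 = 33.17/1.127 = 29.43 mg/L.
4.2%/h lost → k = −ln(1 − 0.042) = 0.04291 h⁻¹.
Set 29.43·exp(−k·t) = 13 → t = ln(29.43/13)/k = 68550 s = 19.04 h.
Distance = v·t = 1.0·68550 = 68550 m = 68.55 km.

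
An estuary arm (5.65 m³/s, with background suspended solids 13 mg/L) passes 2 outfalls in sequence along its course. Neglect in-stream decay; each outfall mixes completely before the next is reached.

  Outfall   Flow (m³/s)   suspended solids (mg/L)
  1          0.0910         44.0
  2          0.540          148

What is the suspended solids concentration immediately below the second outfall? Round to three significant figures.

Outfall 1: combined Q = 5.741 m³/s; C = (5.650·13.00 + 0.09100·44.00)/5.741 = 13.49 mg/L.
Outfall 2: combined Q = 6.281 m³/s; C = (5.741·13.49 + 0.5400·148.0)/6.281 = 25.06 mg/L.

25.1 mg/L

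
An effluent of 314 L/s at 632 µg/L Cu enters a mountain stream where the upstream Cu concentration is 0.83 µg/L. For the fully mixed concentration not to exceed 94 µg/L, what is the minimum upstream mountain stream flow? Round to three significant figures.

Set C_mix = 94: (Q·0.8300 + 314.0·632.0) / (Q + 314.0) = 94
→ Q = 314.0·(632.0 − 94)/(94 − 0.8300) = 1813 L/s.

1810 L/s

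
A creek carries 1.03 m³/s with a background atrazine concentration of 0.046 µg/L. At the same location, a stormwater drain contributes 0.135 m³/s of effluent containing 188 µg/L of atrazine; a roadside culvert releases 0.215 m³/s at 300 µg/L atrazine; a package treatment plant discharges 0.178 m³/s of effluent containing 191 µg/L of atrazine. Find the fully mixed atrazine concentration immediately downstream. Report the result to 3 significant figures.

79.5 µg/L

After mixing, C = (1.030·0.04600 + 0.1350·188.0 + 0.2150·300.0 + 0.1780·191.0) / 1.558 = 123.9/1.558 = 79.54 µg/L.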